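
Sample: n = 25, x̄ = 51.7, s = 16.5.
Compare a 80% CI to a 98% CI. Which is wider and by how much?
98% CI is wider by 7.75

df = 24
80% CI: t* = 1.318, (47.35, 56.05), width = 2 · t* · s/√n = 8.70
98% CI: t* = 2.492, (43.48, 59.92), width = 2 · t* · s/√n = 16.45

The 98% CI is wider by 16.45 - 8.70 = 7.75.
Higher confidence requires a wider interval.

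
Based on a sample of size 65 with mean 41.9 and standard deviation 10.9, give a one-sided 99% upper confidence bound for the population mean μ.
μ ≤ 45.13

Upper bound (one-sided):
t* = 2.386 (one-sided for 99%)
Upper bound = x̄ + t* · s/√n = 41.9 + 2.386 · 10.9/√65 = 45.13

We are 99% confident that μ ≤ 45.13.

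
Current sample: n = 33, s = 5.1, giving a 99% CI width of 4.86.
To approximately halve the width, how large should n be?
n ≈ 132

CI width ∝ 1/√n
To reduce width by factor 2, need √n to grow by 2 → need 2² = 4 times as many samples.

Current: n = 33, width = 4.86
New: n = 132, width ≈ 2.32

Width reduced by factor of 4.86/2.32 = 2.09.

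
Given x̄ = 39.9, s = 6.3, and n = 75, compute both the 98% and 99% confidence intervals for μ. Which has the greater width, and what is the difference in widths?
99% CI is wider by 0.39

df = 74
98% CI: t* = 2.378, (38.17, 41.63), width = 2 · t* · s/√n = 3.46
99% CI: t* = 2.644, (37.98, 41.82), width = 2 · t* · s/√n = 3.85

The 99% CI is wider by 3.85 - 3.46 = 0.39.
Higher confidence requires a wider interval.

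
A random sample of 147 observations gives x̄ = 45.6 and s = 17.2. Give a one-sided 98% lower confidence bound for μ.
μ ≥ 42.66

Lower bound (one-sided):
t* = 2.072 (one-sided for 98%)
Lower bound = x̄ - t* · s/√n = 45.6 - 2.072 · 17.2/√147 = 42.66

We are 98% confident that μ ≥ 42.66.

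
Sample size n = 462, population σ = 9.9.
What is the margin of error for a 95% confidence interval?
Margin of error = 0.90

Margin of error = z* · σ/√n
= 1.960 · 9.9/√462
= 1.960 · 9.9/21.4942
= 0.90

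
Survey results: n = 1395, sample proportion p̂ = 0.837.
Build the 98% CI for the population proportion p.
(0.814, 0.860)

Proportion CI:
SE = √(p̂(1-p̂)/n) = √(0.837 · 0.163 / 1395) = 0.00989

z* = 2.326
Margin = z* · SE = 2.326 · 0.00989 = 0.0230

CI: 0.837 ± 0.0230 = (0.814, 0.860)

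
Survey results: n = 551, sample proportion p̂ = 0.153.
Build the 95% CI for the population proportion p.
(0.123, 0.183)

Proportion CI:
SE = √(p̂(1-p̂)/n) = √(0.153 · 0.847 / 551) = 0.01534

z* = 1.960
Margin = z* · SE = 1.960 · 0.01534 = 0.0301

CI: 0.153 ± 0.0301 = (0.123, 0.183)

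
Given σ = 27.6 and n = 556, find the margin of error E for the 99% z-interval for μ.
Margin of error = 3.02

Margin of error = z* · σ/√n
= 2.576 · 27.6/√556
= 2.576 · 27.6/23.5797
= 3.02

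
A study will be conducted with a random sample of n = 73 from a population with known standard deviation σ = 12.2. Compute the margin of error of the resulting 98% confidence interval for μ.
Margin of error = 3.32

Margin of error = z* · σ/√n
= 2.326 · 12.2/√73
= 2.326 · 12.2/8.5440
= 3.32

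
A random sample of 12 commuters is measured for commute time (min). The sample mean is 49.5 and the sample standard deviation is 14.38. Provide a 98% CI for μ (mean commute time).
(38.22, 60.78)

t-interval (σ unknown):
df = n - 1 = 11
t* = 2.718 for 98% confidence

Margin of error = t* · s/√n = 2.718 · 14.38/√12 = 11.28

CI: (38.22, 60.78)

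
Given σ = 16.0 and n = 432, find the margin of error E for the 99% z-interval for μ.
Margin of error = 1.98

Margin of error = z* · σ/√n
= 2.576 · 16.0/√432
= 2.576 · 16.0/20.7846
= 1.98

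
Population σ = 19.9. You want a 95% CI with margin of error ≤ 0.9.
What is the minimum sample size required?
n ≥ 1879

For margin E ≤ 0.9:
n ≥ (z* · σ / E)²
n ≥ (1.960 · 19.9 / 0.9)²
n ≥ 1878.16

Minimum n = 1879 (rounding up)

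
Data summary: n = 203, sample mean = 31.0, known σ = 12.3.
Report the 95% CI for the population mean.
(29.31, 32.69)

z-interval (σ known):
z* = 1.960 for 95% confidence

Margin of error = z* · σ/√n = 1.960 · 12.3/√203 = 1.69

CI: (31.0 - 1.69, 31.0 + 1.69) = (29.31, 32.69)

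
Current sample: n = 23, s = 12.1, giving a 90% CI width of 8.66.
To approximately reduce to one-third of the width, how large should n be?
n ≈ 207

CI width ∝ 1/√n
To reduce width by factor 3, need √n to grow by 3 → need 3² = 9 times as many samples.

Current: n = 23, width = 8.66
New: n = 207, width ≈ 2.78

Width reduced by factor of 8.66/2.78 = 3.12.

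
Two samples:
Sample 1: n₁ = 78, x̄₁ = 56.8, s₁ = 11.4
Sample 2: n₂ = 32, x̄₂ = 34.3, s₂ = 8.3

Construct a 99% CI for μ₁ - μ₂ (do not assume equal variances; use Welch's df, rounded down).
(17.34, 27.66)

Difference: x̄₁ - x̄₂ = 22.50
SE = √(s₁²/n₁ + s₂²/n₂) = √(11.4²/78 + 8.3²/32) = 1.9542
df = 78.60 → 78 (Welch–Satterthwaite, rounded down)
t* = 2.640

CI: 22.50 ± 2.640 · 1.9542 = 22.50 ± 5.16 = (17.34, 27.66)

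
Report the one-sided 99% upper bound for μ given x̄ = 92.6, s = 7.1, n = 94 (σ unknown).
μ ≤ 94.33

Upper bound (one-sided):
t* = 2.367 (one-sided for 99%)
Upper bound = x̄ + t* · s/√n = 92.6 + 2.367 · 7.1/√94 = 94.33

We are 99% confident that μ ≤ 94.33.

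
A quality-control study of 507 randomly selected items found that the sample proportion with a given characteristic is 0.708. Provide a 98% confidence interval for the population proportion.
(0.661, 0.755)

Proportion CI:
SE = √(p̂(1-p̂)/n) = √(0.708 · 0.292 / 507) = 0.02019

z* = 2.326
Margin = z* · SE = 2.326 · 0.02019 = 0.0470

CI: 0.708 ± 0.0470 = (0.661, 0.755)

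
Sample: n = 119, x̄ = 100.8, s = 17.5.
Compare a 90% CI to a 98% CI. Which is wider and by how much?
98% CI is wider by 2.25

df = 118
90% CI: t* = 1.658, (98.14, 103.46), width = 2 · t* · s/√n = 5.32
98% CI: t* = 2.358, (97.02, 104.58), width = 2 · t* · s/√n = 7.57

The 98% CI is wider by 7.57 - 5.32 = 2.25.
Higher confidence requires a wider interval.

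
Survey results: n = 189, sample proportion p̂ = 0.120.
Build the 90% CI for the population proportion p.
(0.081, 0.159)

Proportion CI:
SE = √(p̂(1-p̂)/n) = √(0.120 · 0.880 / 189) = 0.02364

z* = 1.645
Margin = z* · SE = 1.645 · 0.02364 = 0.0389

CI: 0.120 ± 0.0389 = (0.081, 0.159)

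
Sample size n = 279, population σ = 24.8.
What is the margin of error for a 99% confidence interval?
Margin of error = 3.82

Margin of error = z* · σ/√n
= 2.576 · 24.8/√279
= 2.576 · 24.8/16.7033
= 3.82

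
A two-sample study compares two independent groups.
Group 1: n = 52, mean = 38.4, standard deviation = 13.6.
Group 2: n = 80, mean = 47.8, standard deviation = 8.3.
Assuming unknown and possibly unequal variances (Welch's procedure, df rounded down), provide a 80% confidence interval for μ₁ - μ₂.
(-12.12, -6.68)

Difference: x̄₁ - x̄₂ = -9.40
SE = √(s₁²/n₁ + s₂²/n₂) = √(13.6²/52 + 8.3²/80) = 2.1019
df = 75.81 → 75 (Welch–Satterthwaite, rounded down)
t* = 1.293

CI: -9.40 ± 1.293 · 2.1019 = -9.40 ± 2.72 = (-12.12, -6.68)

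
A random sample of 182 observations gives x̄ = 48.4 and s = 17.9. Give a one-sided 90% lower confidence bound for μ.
μ ≥ 46.69

Lower bound (one-sided):
t* = 1.286 (one-sided for 90%)
Lower bound = x̄ - t* · s/√n = 48.4 - 1.286 · 17.9/√182 = 46.69

We are 90% confident that μ ≥ 46.69.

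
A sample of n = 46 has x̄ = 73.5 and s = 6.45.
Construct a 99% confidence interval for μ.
(70.94, 76.06)

t-interval (σ unknown):
df = n - 1 = 45
t* = 2.690 for 99% confidence

Margin of error = t* · s/√n = 2.690 · 6.45/√46 = 2.56

CI: (70.94, 76.06)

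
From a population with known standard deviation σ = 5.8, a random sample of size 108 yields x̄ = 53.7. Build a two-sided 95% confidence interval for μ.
(52.61, 54.79)

z-interval (σ known):
z* = 1.960 for 95% confidence

Margin of error = z* · σ/√n = 1.960 · 5.8/√108 = 1.09

CI: (53.7 - 1.09, 53.7 + 1.09) = (52.61, 54.79)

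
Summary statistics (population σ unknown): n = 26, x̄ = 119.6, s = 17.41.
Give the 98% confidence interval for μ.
(111.12, 128.08)

t-interval (σ unknown):
df = n - 1 = 25
t* = 2.485 for 98% confidence

Margin of error = t* · s/√n = 2.485 · 17.41/√26 = 8.48

CI: (111.12, 128.08)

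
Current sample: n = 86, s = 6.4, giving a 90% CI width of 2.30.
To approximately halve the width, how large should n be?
n ≈ 344

CI width ∝ 1/√n
To reduce width by factor 2, need √n to grow by 2 → need 2² = 4 times as many samples.

Current: n = 86, width = 2.30
New: n = 344, width ≈ 1.14

Width reduced by factor of 2.30/1.14 = 2.02.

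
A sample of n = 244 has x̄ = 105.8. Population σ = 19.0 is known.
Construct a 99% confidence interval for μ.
(102.67, 108.93)

z-interval (σ known):
z* = 2.576 for 99% confidence

Margin of error = z* · σ/√n = 2.576 · 19.0/√244 = 3.13

CI: (105.8 - 3.13, 105.8 + 3.13) = (102.67, 108.93)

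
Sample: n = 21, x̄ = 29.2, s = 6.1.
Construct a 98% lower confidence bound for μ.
μ ≥ 26.28

Lower bound (one-sided):
t* = 2.197 (one-sided for 98%)
Lower bound = x̄ - t* · s/√n = 29.2 - 2.197 · 6.1/√21 = 26.28

We are 98% confident that μ ≥ 26.28.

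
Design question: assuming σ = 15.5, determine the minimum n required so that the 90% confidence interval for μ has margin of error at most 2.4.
n ≥ 113

For margin E ≤ 2.4:
n ≥ (z* · σ / E)²
n ≥ (1.645 · 15.5 / 2.4)²
n ≥ 112.87

Minimum n = 113 (rounding up)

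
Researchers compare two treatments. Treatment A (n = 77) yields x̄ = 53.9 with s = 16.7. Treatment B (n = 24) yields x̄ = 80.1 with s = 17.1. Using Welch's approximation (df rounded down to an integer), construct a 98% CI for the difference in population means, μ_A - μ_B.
(-35.86, -16.54)

Difference: x̄₁ - x̄₂ = -26.20
SE = √(s₁²/n₁ + s₂²/n₂) = √(16.7²/77 + 17.1²/24) = 3.9756
df = 37.70 → 37 (Welch–Satterthwaite, rounded down)
t* = 2.431

CI: -26.20 ± 2.431 · 3.9756 = -26.20 ± 9.66 = (-35.86, -16.54)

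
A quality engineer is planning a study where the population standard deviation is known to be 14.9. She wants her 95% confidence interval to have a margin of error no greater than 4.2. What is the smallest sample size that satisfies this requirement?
n ≥ 49

For margin E ≤ 4.2:
n ≥ (z* · σ / E)²
n ≥ (1.960 · 14.9 / 4.2)²
n ≥ 48.35

Minimum n = 49 (rounding up)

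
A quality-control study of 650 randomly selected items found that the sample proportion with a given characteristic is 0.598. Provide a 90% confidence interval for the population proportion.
(0.566, 0.630)

Proportion CI:
SE = √(p̂(1-p̂)/n) = √(0.598 · 0.402 / 650) = 0.01923

z* = 1.645
Margin = z* · SE = 1.645 · 0.01923 = 0.0316

CI: 0.598 ± 0.0316 = (0.566, 0.630)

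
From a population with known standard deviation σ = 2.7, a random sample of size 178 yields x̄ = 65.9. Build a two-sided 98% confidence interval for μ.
(65.43, 66.37)

z-interval (σ known):
z* = 2.326 for 98% confidence

Margin of error = z* · σ/√n = 2.326 · 2.7/√178 = 0.47

CI: (65.9 - 0.47, 65.9 + 0.47) = (65.43, 66.37)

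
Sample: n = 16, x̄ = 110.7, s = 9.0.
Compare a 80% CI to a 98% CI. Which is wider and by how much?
98% CI is wider by 5.68

df = 15
80% CI: t* = 1.341, (107.68, 113.72), width = 2 · t* · s/√n = 6.03
98% CI: t* = 2.602, (104.85, 116.55), width = 2 · t* · s/√n = 11.71

The 98% CI is wider by 11.71 - 6.03 = 5.68.
Higher confidence requires a wider interval.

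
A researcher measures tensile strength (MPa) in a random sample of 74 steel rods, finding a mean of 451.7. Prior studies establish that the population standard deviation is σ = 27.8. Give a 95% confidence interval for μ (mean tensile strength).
(445.37, 458.03)

z-interval (σ known):
z* = 1.960 for 95% confidence

Margin of error = z* · σ/√n = 1.960 · 27.8/√74 = 6.33

CI: (451.7 - 6.33, 451.7 + 6.33) = (445.37, 458.03)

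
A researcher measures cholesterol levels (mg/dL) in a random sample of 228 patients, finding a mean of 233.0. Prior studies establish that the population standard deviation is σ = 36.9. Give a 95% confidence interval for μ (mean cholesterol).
(228.21, 237.79)

z-interval (σ known):
z* = 1.960 for 95% confidence

Margin of error = z* · σ/√n = 1.960 · 36.9/√228 = 4.79

CI: (233.0 - 4.79, 233.0 + 4.79) = (228.21, 237.79)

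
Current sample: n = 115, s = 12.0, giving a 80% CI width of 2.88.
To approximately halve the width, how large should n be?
n ≈ 460

CI width ∝ 1/√n
To reduce width by factor 2, need √n to grow by 2 → need 2² = 4 times as many samples.

Current: n = 115, width = 2.88
New: n = 460, width ≈ 1.44

Width reduced by factor of 2.88/1.44 = 2.00.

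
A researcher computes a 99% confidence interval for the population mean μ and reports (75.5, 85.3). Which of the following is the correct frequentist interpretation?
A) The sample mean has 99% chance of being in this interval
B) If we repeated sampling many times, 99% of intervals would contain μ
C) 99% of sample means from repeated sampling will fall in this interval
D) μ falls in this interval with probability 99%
B

A) Wrong — x̄ is observed and sits in the interval by construction.
B) Correct — this is the frequentist long-run coverage interpretation.
C) Wrong — coverage applies to intervals containing μ, not to future x̄ values.
D) Wrong — μ is fixed; the randomness lives in the interval, not in μ.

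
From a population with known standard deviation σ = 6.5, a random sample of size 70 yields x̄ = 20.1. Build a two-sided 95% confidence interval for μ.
(18.58, 21.62)

z-interval (σ known):
z* = 1.960 for 95% confidence

Margin of error = z* · σ/√n = 1.960 · 6.5/√70 = 1.52

CI: (20.1 - 1.52, 20.1 + 1.52) = (18.58, 21.62)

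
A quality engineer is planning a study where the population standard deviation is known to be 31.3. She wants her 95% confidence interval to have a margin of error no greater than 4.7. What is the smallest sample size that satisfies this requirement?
n ≥ 171

For margin E ≤ 4.7:
n ≥ (z* · σ / E)²
n ≥ (1.960 · 31.3 / 4.7)²
n ≥ 170.37

Minimum n = 171 (rounding up)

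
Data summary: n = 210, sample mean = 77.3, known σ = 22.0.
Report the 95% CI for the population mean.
(74.32, 80.28)

z-interval (σ known):
z* = 1.960 for 95% confidence

Margin of error = z* · σ/√n = 1.960 · 22.0/√210 = 2.98

CI: (77.3 - 2.98, 77.3 + 2.98) = (74.32, 80.28)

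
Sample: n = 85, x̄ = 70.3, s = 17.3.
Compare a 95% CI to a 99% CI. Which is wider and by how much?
99% CI is wider by 2.43

df = 84
95% CI: t* = 1.989, (66.57, 74.03), width = 2 · t* · s/√n = 7.46
99% CI: t* = 2.636, (65.35, 75.25), width = 2 · t* · s/√n = 9.89

The 99% CI is wider by 9.89 - 7.46 = 2.43.
Higher confidence requires a wider interval.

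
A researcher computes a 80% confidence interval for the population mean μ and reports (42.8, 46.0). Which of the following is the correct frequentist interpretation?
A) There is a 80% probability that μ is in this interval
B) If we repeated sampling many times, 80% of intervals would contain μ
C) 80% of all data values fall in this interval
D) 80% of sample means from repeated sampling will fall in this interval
B

A) Wrong — μ is fixed; the randomness lives in the interval, not in μ.
B) Correct — this is the frequentist long-run coverage interpretation.
C) Wrong — a CI is about the parameter μ, not individual data values.
D) Wrong — coverage applies to intervals containing μ, not to future x̄ values.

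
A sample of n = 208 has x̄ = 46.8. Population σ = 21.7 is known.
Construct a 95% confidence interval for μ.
(43.85, 49.75)

z-interval (σ known):
z* = 1.960 for 95% confidence

Margin of error = z* · σ/√n = 1.960 · 21.7/√208 = 2.95

CI: (46.8 - 2.95, 46.8 + 2.95) = (43.85, 49.75)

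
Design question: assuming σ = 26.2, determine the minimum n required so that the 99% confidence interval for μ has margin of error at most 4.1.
n ≥ 271

For margin E ≤ 4.1:
n ≥ (z* · σ / E)²
n ≥ (2.576 · 26.2 / 4.1)²
n ≥ 270.97

Minimum n = 271 (rounding up)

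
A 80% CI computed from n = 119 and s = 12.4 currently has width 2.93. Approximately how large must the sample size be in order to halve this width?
n ≈ 476

CI width ∝ 1/√n
To reduce width by factor 2, need √n to grow by 2 → need 2² = 4 times as many samples.

Current: n = 119, width = 2.93
New: n = 476, width ≈ 1.46

Width reduced by factor of 2.93/1.46 = 2.01.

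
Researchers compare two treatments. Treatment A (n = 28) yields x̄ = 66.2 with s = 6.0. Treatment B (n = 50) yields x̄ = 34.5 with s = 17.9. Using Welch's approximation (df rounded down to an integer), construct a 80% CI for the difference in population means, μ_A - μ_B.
(28.11, 35.29)

Difference: x̄₁ - x̄₂ = 31.70
SE = √(s₁²/n₁ + s₂²/n₂) = √(6.0²/28 + 17.9²/50) = 2.7738
df = 65.83 → 65 (Welch–Satterthwaite, rounded down)
t* = 1.295

CI: 31.70 ± 1.295 · 2.7738 = 31.70 ± 3.59 = (28.11, 35.29)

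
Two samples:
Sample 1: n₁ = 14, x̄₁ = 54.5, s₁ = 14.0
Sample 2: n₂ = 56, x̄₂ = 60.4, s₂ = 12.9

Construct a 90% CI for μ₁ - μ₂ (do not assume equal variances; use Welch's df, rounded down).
(-13.04, 1.24)

Difference: x̄₁ - x̄₂ = -5.90
SE = √(s₁²/n₁ + s₂²/n₂) = √(14.0²/14 + 12.9²/56) = 4.1197
df = 18.90 → 18 (Welch–Satterthwaite, rounded down)
t* = 1.734

CI: -5.90 ± 1.734 · 4.1197 = -5.90 ± 7.14 = (-13.04, 1.24)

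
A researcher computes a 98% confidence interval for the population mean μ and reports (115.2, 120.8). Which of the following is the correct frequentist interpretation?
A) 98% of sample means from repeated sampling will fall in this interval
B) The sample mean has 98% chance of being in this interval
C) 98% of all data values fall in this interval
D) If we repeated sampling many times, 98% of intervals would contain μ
D

A) Wrong — coverage applies to intervals containing μ, not to future x̄ values.
B) Wrong — x̄ is observed and sits in the interval by construction.
C) Wrong — a CI is about the parameter μ, not individual data values.
D) Correct — this is the frequentist long-run coverage interpretation.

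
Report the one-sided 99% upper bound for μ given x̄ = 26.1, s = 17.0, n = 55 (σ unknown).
μ ≤ 31.59

Upper bound (one-sided):
t* = 2.397 (one-sided for 99%)
Upper bound = x̄ + t* · s/√n = 26.1 + 2.397 · 17.0/√55 = 31.59

We are 99% confident that μ ≤ 31.59.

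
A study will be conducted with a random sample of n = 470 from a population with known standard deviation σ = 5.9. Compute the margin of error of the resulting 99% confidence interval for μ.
Margin of error = 0.70

Margin of error = z* · σ/√n
= 2.576 · 5.9/√470
= 2.576 · 5.9/21.6795
= 0.70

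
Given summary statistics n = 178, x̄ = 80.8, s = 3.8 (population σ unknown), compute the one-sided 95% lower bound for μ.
μ ≥ 80.33

Lower bound (one-sided):
t* = 1.654 (one-sided for 95%)
Lower bound = x̄ - t* · s/√n = 80.8 - 1.654 · 3.8/√178 = 80.33

We are 95% confident that μ ≥ 80.33.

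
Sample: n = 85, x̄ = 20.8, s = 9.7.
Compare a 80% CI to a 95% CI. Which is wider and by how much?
95% CI is wider by 1.47

df = 84
80% CI: t* = 1.292, (19.44, 22.16), width = 2 · t* · s/√n = 2.72
95% CI: t* = 1.989, (18.71, 22.89), width = 2 · t* · s/√n = 4.19

The 95% CI is wider by 4.19 - 2.72 = 1.47.
Higher confidence requires a wider interval.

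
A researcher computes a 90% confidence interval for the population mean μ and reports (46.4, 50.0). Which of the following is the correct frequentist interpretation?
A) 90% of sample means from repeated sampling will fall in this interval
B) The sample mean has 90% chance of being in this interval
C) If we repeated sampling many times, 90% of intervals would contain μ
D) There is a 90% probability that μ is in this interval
C

A) Wrong — coverage applies to intervals containing μ, not to future x̄ values.
B) Wrong — x̄ is observed and sits in the interval by construction.
C) Correct — this is the frequentist long-run coverage interpretation.
D) Wrong — μ is fixed; the randomness lives in the interval, not in μ.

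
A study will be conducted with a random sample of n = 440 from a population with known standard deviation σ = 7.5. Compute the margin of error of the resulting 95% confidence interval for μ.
Margin of error = 0.70

Margin of error = z* · σ/√n
= 1.960 · 7.5/√440
= 1.960 · 7.5/20.9762
= 0.70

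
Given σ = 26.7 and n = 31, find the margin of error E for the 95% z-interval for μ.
Margin of error = 9.40

Margin of error = z* · σ/√n
= 1.960 · 26.7/√31
= 1.960 · 26.7/5.5678
= 9.40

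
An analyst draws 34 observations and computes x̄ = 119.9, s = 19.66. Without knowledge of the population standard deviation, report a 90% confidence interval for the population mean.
(114.20, 125.60)

t-interval (σ unknown):
df = n - 1 = 33
t* = 1.692 for 90% confidence

Margin of error = t* · s/√n = 1.692 · 19.66/√34 = 5.70

CI: (114.20, 125.60)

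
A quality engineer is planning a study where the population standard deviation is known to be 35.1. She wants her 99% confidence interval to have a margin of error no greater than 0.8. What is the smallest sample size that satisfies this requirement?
n ≥ 12774

For margin E ≤ 0.8:
n ≥ (z* · σ / E)²
n ≥ (2.576 · 35.1 / 0.8)²
n ≥ 12773.97

Minimum n = 12774 (rounding up)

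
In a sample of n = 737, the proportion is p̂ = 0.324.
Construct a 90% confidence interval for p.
(0.296, 0.352)

Proportion CI:
SE = √(p̂(1-p̂)/n) = √(0.324 · 0.676 / 737) = 0.01724

z* = 1.645
Margin = z* · SE = 1.645 · 0.01724 = 0.0284

CI: 0.324 ± 0.0284 = (0.296, 0.352)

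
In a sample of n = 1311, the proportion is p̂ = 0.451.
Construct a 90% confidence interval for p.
(0.428, 0.474)

Proportion CI:
SE = √(p̂(1-p̂)/n) = √(0.451 · 0.549 / 1311) = 0.01374

z* = 1.645
Margin = z* · SE = 1.645 · 0.01374 = 0.0226

CI: 0.451 ± 0.0226 = (0.428, 0.474)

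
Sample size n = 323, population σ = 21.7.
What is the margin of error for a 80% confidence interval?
Margin of error = 1.55

Margin of error = z* · σ/√n
= 1.282 · 21.7/√323
= 1.282 · 21.7/17.9722
= 1.55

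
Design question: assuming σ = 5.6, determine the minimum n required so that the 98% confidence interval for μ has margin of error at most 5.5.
n ≥ 6

For margin E ≤ 5.5:
n ≥ (z* · σ / E)²
n ≥ (2.326 · 5.6 / 5.5)²
n ≥ 5.61

Minimum n = 6 (rounding up)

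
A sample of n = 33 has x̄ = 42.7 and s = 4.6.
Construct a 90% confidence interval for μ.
(41.34, 44.06)

t-interval (σ unknown):
df = n - 1 = 32
t* = 1.694 for 90% confidence

Margin of error = t* · s/√n = 1.694 · 4.6/√33 = 1.36

CI: (41.34, 44.06)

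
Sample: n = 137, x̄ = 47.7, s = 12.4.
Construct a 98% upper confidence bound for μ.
μ ≤ 49.90

Upper bound (one-sided):
t* = 2.074 (one-sided for 98%)
Upper bound = x̄ + t* · s/√n = 47.7 + 2.074 · 12.4/√137 = 49.90

We are 98% confident that μ ≤ 49.90.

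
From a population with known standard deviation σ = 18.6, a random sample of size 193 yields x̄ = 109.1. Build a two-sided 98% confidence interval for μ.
(105.99, 112.21)

z-interval (σ known):
z* = 2.326 for 98% confidence

Margin of error = z* · σ/√n = 2.326 · 18.6/√193 = 3.11

CI: (109.1 - 3.11, 109.1 + 3.11) = (105.99, 112.21)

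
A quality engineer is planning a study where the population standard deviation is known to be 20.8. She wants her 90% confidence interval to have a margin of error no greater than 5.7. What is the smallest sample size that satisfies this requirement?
n ≥ 37

For margin E ≤ 5.7:
n ≥ (z* · σ / E)²
n ≥ (1.645 · 20.8 / 5.7)²
n ≥ 36.03

Minimum n = 37 (rounding up)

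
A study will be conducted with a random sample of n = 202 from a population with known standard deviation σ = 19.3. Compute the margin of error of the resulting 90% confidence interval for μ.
Margin of error = 2.23

Margin of error = z* · σ/√n
= 1.645 · 19.3/√202
= 1.645 · 19.3/14.2127
= 2.23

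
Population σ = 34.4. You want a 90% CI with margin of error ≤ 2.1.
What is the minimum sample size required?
n ≥ 727

For margin E ≤ 2.1:
n ≥ (z* · σ / E)²
n ≥ (1.645 · 34.4 / 2.1)²
n ≥ 726.12

Minimum n = 727 (rounding up)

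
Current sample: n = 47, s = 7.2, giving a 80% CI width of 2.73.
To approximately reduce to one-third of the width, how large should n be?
n ≈ 423

CI width ∝ 1/√n
To reduce width by factor 3, need √n to grow by 3 → need 3² = 9 times as many samples.

Current: n = 47, width = 2.73
New: n = 423, width ≈ 0.90

Width reduced by factor of 2.73/0.90 = 3.03.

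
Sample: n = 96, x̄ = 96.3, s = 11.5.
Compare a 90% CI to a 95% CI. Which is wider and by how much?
95% CI is wider by 0.76

df = 95
90% CI: t* = 1.661, (94.35, 98.25), width = 2 · t* · s/√n = 3.90
95% CI: t* = 1.985, (93.97, 98.63), width = 2 · t* · s/√n = 4.66

The 95% CI is wider by 4.66 - 3.90 = 0.76.
Higher confidence requires a wider interval.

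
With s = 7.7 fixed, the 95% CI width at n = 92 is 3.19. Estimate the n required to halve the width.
n ≈ 368

CI width ∝ 1/√n
To reduce width by factor 2, need √n to grow by 2 → need 2² = 4 times as many samples.

Current: n = 92, width = 3.19
New: n = 368, width ≈ 1.58

Width reduced by factor of 3.19/1.58 = 2.02.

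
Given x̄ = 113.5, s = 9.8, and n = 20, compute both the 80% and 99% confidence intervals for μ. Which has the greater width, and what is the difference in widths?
99% CI is wider by 6.72

df = 19
80% CI: t* = 1.328, (110.59, 116.41), width = 2 · t* · s/√n = 5.82
99% CI: t* = 2.861, (107.23, 119.77), width = 2 · t* · s/√n = 12.54

The 99% CI is wider by 12.54 - 5.82 = 6.72.
Higher confidence requires a wider interval.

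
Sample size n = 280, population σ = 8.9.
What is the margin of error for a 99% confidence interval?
Margin of error = 1.37

Margin of error = z* · σ/√n
= 2.576 · 8.9/√280
= 2.576 · 8.9/16.7332
= 1.37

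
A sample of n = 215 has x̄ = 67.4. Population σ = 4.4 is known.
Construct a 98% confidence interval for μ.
(66.70, 68.10)

z-interval (σ known):
z* = 2.326 for 98% confidence

Margin of error = z* · σ/√n = 2.326 · 4.4/√215 = 0.70

CI: (67.4 - 0.70, 67.4 + 0.70) = (66.70, 68.10)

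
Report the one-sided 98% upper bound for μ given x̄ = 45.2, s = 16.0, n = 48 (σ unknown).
μ ≤ 50.08

Upper bound (one-sided):
t* = 2.112 (one-sided for 98%)
Upper bound = x̄ + t* · s/√n = 45.2 + 2.112 · 16.0/√48 = 50.08

We are 98% confident that μ ≤ 50.08.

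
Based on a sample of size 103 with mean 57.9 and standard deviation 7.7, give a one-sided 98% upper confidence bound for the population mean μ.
μ ≤ 59.48

Upper bound (one-sided):
t* = 2.080 (one-sided for 98%)
Upper bound = x̄ + t* · s/√n = 57.9 + 2.080 · 7.7/√103 = 59.48

We are 98% confident that μ ≤ 59.48.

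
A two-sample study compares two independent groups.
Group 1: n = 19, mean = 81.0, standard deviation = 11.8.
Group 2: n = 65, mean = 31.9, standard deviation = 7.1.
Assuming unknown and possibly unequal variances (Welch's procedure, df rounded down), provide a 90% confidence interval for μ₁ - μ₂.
(44.20, 54.00)

Difference: x̄₁ - x̄₂ = 49.10
SE = √(s₁²/n₁ + s₂²/n₂) = √(11.8²/19 + 7.1²/65) = 2.8467
df = 21.94 → 21 (Welch–Satterthwaite, rounded down)
t* = 1.721

CI: 49.10 ± 1.721 · 2.8467 = 49.10 ± 4.90 = (44.20, 54.00)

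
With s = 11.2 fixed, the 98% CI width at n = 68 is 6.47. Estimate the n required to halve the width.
n ≈ 272

CI width ∝ 1/√n
To reduce width by factor 2, need √n to grow by 2 → need 2² = 4 times as many samples.

Current: n = 68, width = 6.47
New: n = 272, width ≈ 3.18

Width reduced by factor of 6.47/3.18 = 2.03.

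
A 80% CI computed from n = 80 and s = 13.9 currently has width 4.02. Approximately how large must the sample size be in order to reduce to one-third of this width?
n ≈ 720

CI width ∝ 1/√n
To reduce width by factor 3, need √n to grow by 3 → need 3² = 9 times as many samples.

Current: n = 80, width = 4.02
New: n = 720, width ≈ 1.33

Width reduced by factor of 4.02/1.33 = 3.02.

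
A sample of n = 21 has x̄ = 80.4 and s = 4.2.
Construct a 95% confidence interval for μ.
(78.49, 82.31)

t-interval (σ unknown):
df = n - 1 = 20
t* = 2.086 for 95% confidence

Margin of error = t* · s/√n = 2.086 · 4.2/√21 = 1.91

CI: (78.49, 82.31)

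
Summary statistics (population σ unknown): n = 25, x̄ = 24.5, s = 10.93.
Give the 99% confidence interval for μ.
(18.39, 30.61)

t-interval (σ unknown):
df = n - 1 = 24
t* = 2.797 for 99% confidence

Margin of error = t* · s/√n = 2.797 · 10.93/√25 = 6.11

CI: (18.39, 30.61)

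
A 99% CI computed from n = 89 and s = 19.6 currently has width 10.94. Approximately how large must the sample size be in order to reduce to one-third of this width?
n ≈ 801

CI width ∝ 1/√n
To reduce width by factor 3, need √n to grow by 3 → need 3² = 9 times as many samples.

Current: n = 89, width = 10.94
New: n = 801, width ≈ 3.58

Width reduced by factor of 10.94/3.58 = 3.06.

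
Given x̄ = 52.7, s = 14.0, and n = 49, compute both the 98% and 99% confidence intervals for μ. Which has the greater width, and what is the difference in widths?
99% CI is wider by 1.10

df = 48
98% CI: t* = 2.407, (47.89, 57.51), width = 2 · t* · s/√n = 9.63
99% CI: t* = 2.682, (47.34, 58.06), width = 2 · t* · s/√n = 10.73

The 99% CI is wider by 10.73 - 9.63 = 1.10.
Higher confidence requires a wider interval.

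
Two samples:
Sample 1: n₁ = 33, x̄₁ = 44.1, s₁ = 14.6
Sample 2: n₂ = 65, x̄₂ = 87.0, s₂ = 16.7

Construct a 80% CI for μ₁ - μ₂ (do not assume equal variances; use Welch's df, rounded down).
(-47.14, -38.66)

Difference: x̄₁ - x̄₂ = -42.90
SE = √(s₁²/n₁ + s₂²/n₂) = √(14.6²/33 + 16.7²/65) = 3.2787
df = 72.61 → 72 (Welch–Satterthwaite, rounded down)
t* = 1.293

CI: -42.90 ± 1.293 · 3.2787 = -42.90 ± 4.24 = (-47.14, -38.66)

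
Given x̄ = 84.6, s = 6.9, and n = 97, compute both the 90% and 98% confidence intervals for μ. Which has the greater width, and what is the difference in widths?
98% CI is wider by 0.99

df = 96
90% CI: t* = 1.661, (83.44, 85.76), width = 2 · t* · s/√n = 2.33
98% CI: t* = 2.366, (82.94, 86.26), width = 2 · t* · s/√n = 3.32

The 98% CI is wider by 3.32 - 2.33 = 0.99.
Higher confidence requires a wider interval.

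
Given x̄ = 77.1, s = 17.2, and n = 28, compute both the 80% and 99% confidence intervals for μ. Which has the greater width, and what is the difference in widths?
99% CI is wider by 9.47

df = 27
80% CI: t* = 1.314, (72.83, 81.37), width = 2 · t* · s/√n = 8.54
99% CI: t* = 2.771, (68.09, 86.11), width = 2 · t* · s/√n = 18.01

The 99% CI is wider by 18.01 - 8.54 = 9.47.
Higher confidence requires a wider interval.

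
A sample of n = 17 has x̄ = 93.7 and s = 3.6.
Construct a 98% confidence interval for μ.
(91.44, 95.96)

t-interval (σ unknown):
df = n - 1 = 16
t* = 2.583 for 98% confidence

Margin of error = t* · s/√n = 2.583 · 3.6/√17 = 2.26

CI: (91.44, 95.96)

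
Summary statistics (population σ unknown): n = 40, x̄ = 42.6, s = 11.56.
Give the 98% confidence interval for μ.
(38.17, 47.03)

t-interval (σ unknown):
df = n - 1 = 39
t* = 2.426 for 98% confidence

Margin of error = t* · s/√n = 2.426 · 11.56/√40 = 4.43

CI: (38.17, 47.03)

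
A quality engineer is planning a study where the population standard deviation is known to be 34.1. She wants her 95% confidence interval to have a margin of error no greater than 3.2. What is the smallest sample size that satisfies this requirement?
n ≥ 437

For margin E ≤ 3.2:
n ≥ (z* · σ / E)²
n ≥ (1.960 · 34.1 / 3.2)²
n ≥ 436.24

Minimum n = 437 (rounding up)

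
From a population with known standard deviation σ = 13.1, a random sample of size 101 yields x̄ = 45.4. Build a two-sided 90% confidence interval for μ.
(43.26, 47.54)

z-interval (σ known):
z* = 1.645 for 90% confidence

Margin of error = z* · σ/√n = 1.645 · 13.1/√101 = 2.14

CI: (45.4 - 2.14, 45.4 + 2.14) = (43.26, 47.54)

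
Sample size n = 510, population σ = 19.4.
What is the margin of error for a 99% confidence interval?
Margin of error = 2.21

Margin of error = z* · σ/√n
= 2.576 · 19.4/√510
= 2.576 · 19.4/22.5832
= 2.21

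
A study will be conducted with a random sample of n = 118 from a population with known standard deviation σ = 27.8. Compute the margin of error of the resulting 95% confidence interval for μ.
Margin of error = 5.02

Margin of error = z* · σ/√n
= 1.960 · 27.8/√118
= 1.960 · 27.8/10.8628
= 5.02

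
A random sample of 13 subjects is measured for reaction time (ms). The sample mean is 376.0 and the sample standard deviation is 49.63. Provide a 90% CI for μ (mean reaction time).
(351.47, 400.53)

t-interval (σ unknown):
df = n - 1 = 12
t* = 1.782 for 90% confidence

Margin of error = t* · s/√n = 1.782 · 49.63/√13 = 24.53

CI: (351.47, 400.53)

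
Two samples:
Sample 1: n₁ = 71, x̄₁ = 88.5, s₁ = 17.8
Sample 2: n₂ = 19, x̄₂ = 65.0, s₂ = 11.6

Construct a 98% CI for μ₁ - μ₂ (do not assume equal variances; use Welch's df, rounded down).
(15.29, 31.71)

Difference: x̄₁ - x̄₂ = 23.50
SE = √(s₁²/n₁ + s₂²/n₂) = √(17.8²/71 + 11.6²/19) = 3.3977
df = 43.40 → 43 (Welch–Satterthwaite, rounded down)
t* = 2.416

CI: 23.50 ± 2.416 · 3.3977 = 23.50 ± 8.21 = (15.29, 31.71)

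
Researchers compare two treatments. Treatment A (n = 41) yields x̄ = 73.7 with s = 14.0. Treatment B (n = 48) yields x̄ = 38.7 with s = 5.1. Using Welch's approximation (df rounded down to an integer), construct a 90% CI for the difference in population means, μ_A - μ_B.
(31.13, 38.87)

Difference: x̄₁ - x̄₂ = 35.00
SE = √(s₁²/n₁ + s₂²/n₂) = √(14.0²/41 + 5.1²/48) = 2.3070
df = 49.05 → 49 (Welch–Satterthwaite, rounded down)
t* = 1.677

CI: 35.00 ± 1.677 · 2.3070 = 35.00 ± 3.87 = (31.13, 38.87)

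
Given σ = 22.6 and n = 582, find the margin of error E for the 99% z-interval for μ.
Margin of error = 2.41

Margin of error = z* · σ/√n
= 2.576 · 22.6/√582
= 2.576 · 22.6/24.1247
= 2.41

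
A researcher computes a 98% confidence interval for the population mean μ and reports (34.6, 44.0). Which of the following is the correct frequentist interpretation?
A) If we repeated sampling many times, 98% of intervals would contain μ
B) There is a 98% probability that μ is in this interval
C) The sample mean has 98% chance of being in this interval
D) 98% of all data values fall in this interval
A

A) Correct — this is the frequentist long-run coverage interpretation.
B) Wrong — μ is fixed; the randomness lives in the interval, not in μ.
C) Wrong — x̄ is observed and sits in the interval by construction.
D) Wrong — a CI is about the parameter μ, not individual data values.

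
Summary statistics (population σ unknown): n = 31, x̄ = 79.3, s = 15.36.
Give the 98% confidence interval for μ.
(72.52, 86.08)

t-interval (σ unknown):
df = n - 1 = 30
t* = 2.457 for 98% confidence

Margin of error = t* · s/√n = 2.457 · 15.36/√31 = 6.78

CI: (72.52, 86.08)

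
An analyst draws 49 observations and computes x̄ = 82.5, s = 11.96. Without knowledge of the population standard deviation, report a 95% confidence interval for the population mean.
(79.06, 85.94)

t-interval (σ unknown):
df = n - 1 = 48
t* = 2.011 for 95% confidence

Margin of error = t* · s/√n = 2.011 · 11.96/√49 = 3.44

CI: (79.06, 85.94)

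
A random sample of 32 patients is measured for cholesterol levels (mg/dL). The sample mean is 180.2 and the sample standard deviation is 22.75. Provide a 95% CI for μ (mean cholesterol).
(172.00, 188.40)

t-interval (σ unknown):
df = n - 1 = 31
t* = 2.040 for 95% confidence

Margin of error = t* · s/√n = 2.040 · 22.75/√32 = 8.20

CI: (172.00, 188.40)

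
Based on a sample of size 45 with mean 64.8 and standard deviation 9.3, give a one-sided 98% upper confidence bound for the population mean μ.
μ ≤ 67.73

Upper bound (one-sided):
t* = 2.116 (one-sided for 98%)
Upper bound = x̄ + t* · s/√n = 64.8 + 2.116 · 9.3/√45 = 67.73

We are 98% confident that μ ≤ 67.73.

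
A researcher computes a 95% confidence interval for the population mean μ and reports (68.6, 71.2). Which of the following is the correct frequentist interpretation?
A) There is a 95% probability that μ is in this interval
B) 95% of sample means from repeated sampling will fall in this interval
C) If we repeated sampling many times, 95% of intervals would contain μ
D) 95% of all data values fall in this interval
C

A) Wrong — μ is fixed; the randomness lives in the interval, not in μ.
B) Wrong — coverage applies to intervals containing μ, not to future x̄ values.
C) Correct — this is the frequentist long-run coverage interpretation.
D) Wrong — a CI is about the parameter μ, not individual data values.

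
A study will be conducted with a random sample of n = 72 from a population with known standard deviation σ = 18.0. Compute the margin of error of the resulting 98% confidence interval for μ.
Margin of error = 4.93

Margin of error = z* · σ/√n
= 2.326 · 18.0/√72
= 2.326 · 18.0/8.4853
= 4.93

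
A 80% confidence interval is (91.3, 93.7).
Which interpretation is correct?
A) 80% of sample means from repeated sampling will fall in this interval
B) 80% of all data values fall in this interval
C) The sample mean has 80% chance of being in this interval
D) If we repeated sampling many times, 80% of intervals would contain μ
D

A) Wrong — coverage applies to intervals containing μ, not to future x̄ values.
B) Wrong — a CI is about the parameter μ, not individual data values.
C) Wrong — x̄ is observed and sits in the interval by construction.
D) Correct — this is the frequentist long-run coverage interpretation.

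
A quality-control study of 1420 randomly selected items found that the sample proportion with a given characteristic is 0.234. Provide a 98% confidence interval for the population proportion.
(0.208, 0.260)

Proportion CI:
SE = √(p̂(1-p̂)/n) = √(0.234 · 0.766 / 1420) = 0.01124

z* = 2.326
Margin = z* · SE = 2.326 · 0.01124 = 0.0261

CI: 0.234 ± 0.0261 = (0.208, 0.260)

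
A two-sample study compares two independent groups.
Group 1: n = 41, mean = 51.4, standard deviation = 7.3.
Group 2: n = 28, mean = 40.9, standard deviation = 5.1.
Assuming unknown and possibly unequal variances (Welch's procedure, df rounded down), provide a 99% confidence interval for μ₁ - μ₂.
(6.54, 14.46)

Difference: x̄₁ - x̄₂ = 10.50
SE = √(s₁²/n₁ + s₂²/n₂) = √(7.3²/41 + 5.1²/28) = 1.4929
df = 66.95 → 66 (Welch–Satterthwaite, rounded down)
t* = 2.652

CI: 10.50 ± 2.652 · 1.4929 = 10.50 ± 3.96 = (6.54, 14.46)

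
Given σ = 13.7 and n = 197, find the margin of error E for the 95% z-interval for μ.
Margin of error = 1.91

Margin of error = z* · σ/√n
= 1.960 · 13.7/√197
= 1.960 · 13.7/14.0357
= 1.91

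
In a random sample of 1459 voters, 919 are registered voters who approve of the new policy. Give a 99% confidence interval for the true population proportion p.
(0.597, 0.662)

Proportion CI:
p̂ = 919/1459 = 0.62988
SE = √(p̂(1-p̂)/n) = √(0.62988 · 0.37012 / 1459) = 0.01264

z* = 2.576
Margin = z* · SE = 2.576 · 0.01264 = 0.0326

CI: 0.62988 ± 0.0326 = (0.597, 0.662)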